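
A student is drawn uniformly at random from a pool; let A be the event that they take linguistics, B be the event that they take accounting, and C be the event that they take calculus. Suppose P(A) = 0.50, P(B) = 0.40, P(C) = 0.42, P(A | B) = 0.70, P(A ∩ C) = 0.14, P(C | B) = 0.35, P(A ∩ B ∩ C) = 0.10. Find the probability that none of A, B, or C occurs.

0.14

P(A ∩ B) = P(B)·P(A|B) = 0.40 × 0.70 = 0.28
P(B ∩ C) = P(B)·P(C|B) = 0.40 × 0.35 = 0.14
Apply inclusion-exclusion:
P(A ∪ B ∪ C) = 0.50 + 0.40 + 0.42 − 0.28 − 0.14 − 0.14 + 0.10 = 0.86
P(none) = 1 − 0.86 = 0.14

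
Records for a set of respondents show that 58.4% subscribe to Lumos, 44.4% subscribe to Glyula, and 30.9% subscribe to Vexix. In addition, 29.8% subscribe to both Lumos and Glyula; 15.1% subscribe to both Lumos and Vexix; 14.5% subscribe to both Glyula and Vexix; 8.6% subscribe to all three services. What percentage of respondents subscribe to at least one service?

82.9%

By inclusion-exclusion,
P(≥1) = 58.4 + 44.4 + 30.9 − 29.8 − 15.1 − 14.5 + 8.6 = 82.9%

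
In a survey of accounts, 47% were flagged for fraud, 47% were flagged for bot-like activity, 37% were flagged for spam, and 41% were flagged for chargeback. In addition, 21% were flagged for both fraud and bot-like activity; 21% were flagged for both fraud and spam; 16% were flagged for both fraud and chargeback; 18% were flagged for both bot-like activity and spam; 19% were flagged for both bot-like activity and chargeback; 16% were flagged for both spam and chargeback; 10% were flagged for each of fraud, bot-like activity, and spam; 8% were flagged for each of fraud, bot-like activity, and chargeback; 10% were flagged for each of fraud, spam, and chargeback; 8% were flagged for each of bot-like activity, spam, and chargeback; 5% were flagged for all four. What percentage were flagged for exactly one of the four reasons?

38%

Using the inclusion–exclusion count for exactly one event:
P(exactly one) = 47 + 47 + 37 + 41 − 2·21 − 2·21 − 2·16 − 2·18 − 2·19 − 2·16 + 3·10 + 3·8 + 3·10 + 3·8 − 4·5 = 38%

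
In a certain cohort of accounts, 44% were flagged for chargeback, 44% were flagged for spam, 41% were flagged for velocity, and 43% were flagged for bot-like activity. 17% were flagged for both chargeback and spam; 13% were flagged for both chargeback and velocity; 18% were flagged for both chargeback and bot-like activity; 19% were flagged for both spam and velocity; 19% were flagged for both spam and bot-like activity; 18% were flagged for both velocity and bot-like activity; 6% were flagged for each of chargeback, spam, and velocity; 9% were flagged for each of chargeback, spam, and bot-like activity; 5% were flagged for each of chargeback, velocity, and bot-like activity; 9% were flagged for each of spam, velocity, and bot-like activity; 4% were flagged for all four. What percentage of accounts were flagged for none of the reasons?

7%

P(at least one) = 44 + 44 + 41 + 43 − 17 − 13 − 18 − 19 − 19 − 18 + 6 + 9 + 5 + 9 − 4 = 93%
P(none) = 100% − 93% = 7%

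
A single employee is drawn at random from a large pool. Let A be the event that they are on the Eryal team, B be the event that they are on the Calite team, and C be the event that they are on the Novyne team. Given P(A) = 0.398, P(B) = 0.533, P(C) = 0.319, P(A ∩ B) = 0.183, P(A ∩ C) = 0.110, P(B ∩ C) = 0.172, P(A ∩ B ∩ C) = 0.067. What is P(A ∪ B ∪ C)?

P(A ∪ B ∪ C) = 0.398 + 0.533 + 0.319 − 0.183 − 0.110 − 0.172 + 0.067 = 0.852

0.852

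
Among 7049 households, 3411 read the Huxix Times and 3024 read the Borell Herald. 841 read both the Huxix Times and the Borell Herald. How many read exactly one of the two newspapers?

4753

Using the inclusion–exclusion count for exactly one event:
N(exactly one) = 3411 + 3024 − 2·841 = 4753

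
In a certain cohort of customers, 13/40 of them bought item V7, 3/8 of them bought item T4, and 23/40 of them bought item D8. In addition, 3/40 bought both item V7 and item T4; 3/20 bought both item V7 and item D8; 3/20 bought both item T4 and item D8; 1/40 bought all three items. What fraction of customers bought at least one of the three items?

37/40

Using inclusion–exclusion:
P(≥1) = 13/40 + 3/8 + 23/40 − 3/40 − 3/20 − 3/20 + 1/40 = 37/40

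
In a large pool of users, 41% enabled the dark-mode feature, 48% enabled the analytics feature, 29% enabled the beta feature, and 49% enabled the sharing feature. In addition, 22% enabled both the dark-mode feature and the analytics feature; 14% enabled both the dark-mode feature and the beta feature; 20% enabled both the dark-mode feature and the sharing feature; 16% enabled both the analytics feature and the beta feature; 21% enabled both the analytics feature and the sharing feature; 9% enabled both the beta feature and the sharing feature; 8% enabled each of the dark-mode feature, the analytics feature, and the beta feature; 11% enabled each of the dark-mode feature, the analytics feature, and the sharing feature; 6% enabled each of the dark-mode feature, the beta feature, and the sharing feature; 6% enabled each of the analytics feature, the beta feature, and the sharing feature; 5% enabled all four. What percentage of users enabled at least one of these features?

P(union) = 41 + 48 + 29 + 49 − 22 − 14 − 20 − 16 − 21 − 9 + 8 + 11 + 6 + 6 − 5 = 91%

91%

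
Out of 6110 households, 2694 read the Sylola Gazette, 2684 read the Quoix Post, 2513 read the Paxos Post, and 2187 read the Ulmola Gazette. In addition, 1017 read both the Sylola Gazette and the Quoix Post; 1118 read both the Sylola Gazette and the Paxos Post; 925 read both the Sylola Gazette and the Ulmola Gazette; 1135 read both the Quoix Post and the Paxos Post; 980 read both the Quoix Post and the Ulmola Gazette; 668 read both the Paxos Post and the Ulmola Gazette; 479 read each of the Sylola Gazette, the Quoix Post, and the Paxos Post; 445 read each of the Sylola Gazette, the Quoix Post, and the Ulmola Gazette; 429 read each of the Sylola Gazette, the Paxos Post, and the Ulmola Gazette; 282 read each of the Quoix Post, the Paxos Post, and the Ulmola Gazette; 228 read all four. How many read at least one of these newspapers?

5642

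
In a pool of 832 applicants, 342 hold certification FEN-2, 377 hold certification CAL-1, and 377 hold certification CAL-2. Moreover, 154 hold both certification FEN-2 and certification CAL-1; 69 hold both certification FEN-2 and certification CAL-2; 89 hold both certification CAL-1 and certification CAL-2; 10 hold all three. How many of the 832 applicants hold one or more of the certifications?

|at least one| = 342 + 377 + 377 − 154 − 69 − 89 + 10 = 794

794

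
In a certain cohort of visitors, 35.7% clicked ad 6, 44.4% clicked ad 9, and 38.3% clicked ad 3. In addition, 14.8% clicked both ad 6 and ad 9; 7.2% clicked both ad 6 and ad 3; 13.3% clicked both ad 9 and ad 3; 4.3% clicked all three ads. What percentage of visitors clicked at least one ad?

87.4%

P(at least one) = 35.7 + 44.4 + 38.3 − 14.8 − 7.2 − 13.3 + 4.3 = 87.4%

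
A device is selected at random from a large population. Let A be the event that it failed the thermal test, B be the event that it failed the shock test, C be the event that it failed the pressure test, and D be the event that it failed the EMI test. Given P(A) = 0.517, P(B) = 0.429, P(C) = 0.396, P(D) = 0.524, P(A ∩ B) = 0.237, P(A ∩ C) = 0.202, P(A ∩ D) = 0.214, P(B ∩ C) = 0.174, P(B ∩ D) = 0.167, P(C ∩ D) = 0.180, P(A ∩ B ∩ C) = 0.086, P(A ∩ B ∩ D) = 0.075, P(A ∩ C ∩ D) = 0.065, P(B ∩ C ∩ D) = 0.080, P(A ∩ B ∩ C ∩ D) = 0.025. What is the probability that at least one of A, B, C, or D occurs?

P(A ∪ B ∪ C ∪ D) = 0.517 + 0.429 + 0.396 + 0.524 − 0.237 − 0.202 − 0.214 − 0.174 − 0.167 − 0.180 + 0.086 + 0.075 + 0.065 + 0.080 − 0.025 = 0.973

0.973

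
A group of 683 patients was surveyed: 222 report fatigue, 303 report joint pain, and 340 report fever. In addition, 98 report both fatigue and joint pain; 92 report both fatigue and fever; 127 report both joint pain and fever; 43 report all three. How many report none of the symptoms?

Inclusion–exclusion gives
N(≥1) = 222 + 303 + 340 − 98 − 92 − 127 + 43 = 591
None: 683 − 591 = 92

92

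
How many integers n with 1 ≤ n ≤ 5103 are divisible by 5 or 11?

1391

Using inclusion–exclusion:
1020 + 463 − 92 = 1391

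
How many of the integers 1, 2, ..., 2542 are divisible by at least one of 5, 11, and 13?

835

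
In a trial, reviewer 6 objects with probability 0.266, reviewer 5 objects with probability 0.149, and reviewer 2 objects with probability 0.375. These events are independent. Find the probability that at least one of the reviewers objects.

P(none) = (1 − 0.266) × (1 − 0.149) × (1 − 0.375) = 0.734 × 0.851 × 0.625 = 0.39039625
P(at least one) = 1 − 0.39039625 = 0.60960375

0.60960375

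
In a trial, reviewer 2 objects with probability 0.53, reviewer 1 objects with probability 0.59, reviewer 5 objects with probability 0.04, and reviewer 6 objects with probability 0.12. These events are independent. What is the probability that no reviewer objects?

0.16279296

P(none) = (1 − 0.53) × (1 − 0.59) × (1 − 0.04) × (1 − 0.12) = 0.47 × 0.41 × 0.96 × 0.88 = 0.16279296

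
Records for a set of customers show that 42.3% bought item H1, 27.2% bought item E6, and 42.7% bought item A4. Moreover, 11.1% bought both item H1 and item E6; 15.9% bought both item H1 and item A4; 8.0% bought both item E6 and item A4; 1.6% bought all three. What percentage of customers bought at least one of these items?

Inclusion–exclusion gives
P(≥1) = 42.3 + 27.2 + 42.7 − 11.1 − 15.9 − 8.0 + 1.6 = 78.8%

78.8%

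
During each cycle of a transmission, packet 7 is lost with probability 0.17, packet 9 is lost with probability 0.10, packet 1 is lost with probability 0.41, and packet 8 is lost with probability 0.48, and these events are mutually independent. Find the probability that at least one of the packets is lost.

0.7708204

Since the events are independent, P(none) is the product of the individual non-occurrence probabilities.
P(none) = (1 − 0.17) × (1 − 0.10) × (1 − 0.41) × (1 − 0.48) = 0.83 × 0.90 × 0.59 × 0.52 = 0.2291796
P(at least one) = 1 − 0.2291796 = 0.7708204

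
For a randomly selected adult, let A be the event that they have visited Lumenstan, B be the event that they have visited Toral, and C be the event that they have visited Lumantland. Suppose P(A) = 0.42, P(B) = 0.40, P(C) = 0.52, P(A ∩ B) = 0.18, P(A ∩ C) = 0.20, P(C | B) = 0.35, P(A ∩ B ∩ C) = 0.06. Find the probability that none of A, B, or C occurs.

P(B ∩ C) = P(B)·P(C|B) = 0.40 × 0.35 = 0.14
P(A ∪ B ∪ C) = 0.42 + 0.40 + 0.52 − 0.18 − 0.20 − 0.14 + 0.06 = 0.88
P(none) = 1 − 0.88 = 0.12

0.12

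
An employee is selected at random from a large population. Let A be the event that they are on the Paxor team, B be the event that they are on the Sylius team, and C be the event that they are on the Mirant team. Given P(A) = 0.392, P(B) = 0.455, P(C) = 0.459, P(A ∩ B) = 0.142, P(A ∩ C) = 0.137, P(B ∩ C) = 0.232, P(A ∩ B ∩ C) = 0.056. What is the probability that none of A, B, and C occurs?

0.149

By inclusion-exclusion,
P(A ∪ B ∪ C) = 0.392 + 0.455 + 0.459 − 0.142 − 0.137 − 0.232 + 0.056 = 0.851
P(none) = 1 − 0.851 = 0.149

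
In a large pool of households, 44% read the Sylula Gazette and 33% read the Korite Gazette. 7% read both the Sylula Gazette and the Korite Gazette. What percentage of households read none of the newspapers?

30%

Apply inclusion-exclusion:
P(union) = 44 + 33 − 7 = 70%
P(none) = 100% − 70% = 30%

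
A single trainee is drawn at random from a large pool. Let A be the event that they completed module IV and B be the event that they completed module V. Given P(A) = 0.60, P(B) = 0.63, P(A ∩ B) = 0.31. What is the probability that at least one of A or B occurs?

0.92

P(A ∪ B) = 0.60 + 0.63 − 0.31 = 0.92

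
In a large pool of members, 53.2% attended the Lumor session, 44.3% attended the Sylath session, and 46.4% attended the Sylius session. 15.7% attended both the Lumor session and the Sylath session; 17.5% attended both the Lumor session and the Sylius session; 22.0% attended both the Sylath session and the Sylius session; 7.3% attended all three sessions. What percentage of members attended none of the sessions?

By inclusion–exclusion:
P(union) = 53.2 + 44.3 + 46.4 − 15.7 − 17.5 − 22.0 + 7.3 = 96.0%
P(none) = 100% − 96.0% = 4.0%

4.0%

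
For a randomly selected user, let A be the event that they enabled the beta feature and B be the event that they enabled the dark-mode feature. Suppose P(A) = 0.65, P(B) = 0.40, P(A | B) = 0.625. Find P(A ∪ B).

P(A ∩ B) = P(B)·P(A|B) = 0.40 × 0.625 = 0.25
P(A ∪ B) = 0.65 + 0.40 − 0.25 = 0.80

0.80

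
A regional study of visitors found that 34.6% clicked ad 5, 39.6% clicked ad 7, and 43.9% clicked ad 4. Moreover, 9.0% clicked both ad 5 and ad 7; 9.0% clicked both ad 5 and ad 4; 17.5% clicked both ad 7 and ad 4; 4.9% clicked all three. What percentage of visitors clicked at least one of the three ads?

87.5%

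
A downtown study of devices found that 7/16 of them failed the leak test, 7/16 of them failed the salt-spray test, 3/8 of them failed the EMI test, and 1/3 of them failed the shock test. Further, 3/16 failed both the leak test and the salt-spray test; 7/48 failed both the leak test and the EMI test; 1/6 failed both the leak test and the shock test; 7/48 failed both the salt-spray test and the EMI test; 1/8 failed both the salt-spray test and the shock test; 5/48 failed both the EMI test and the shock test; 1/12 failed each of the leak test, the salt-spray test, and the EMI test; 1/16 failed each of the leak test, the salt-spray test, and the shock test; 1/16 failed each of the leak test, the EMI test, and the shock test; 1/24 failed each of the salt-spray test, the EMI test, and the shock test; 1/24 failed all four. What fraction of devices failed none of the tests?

1/12

P(union) = 7/16 + 7/16 + 3/8 + 1/3 − 3/16 − 7/48 − 1/6 − 7/48 − 1/8 − 5/48 + 1/12 + 1/16 + 1/16 + 1/24 − 1/24 = 11/12
P(none) = 1 − 11/12 = 1/12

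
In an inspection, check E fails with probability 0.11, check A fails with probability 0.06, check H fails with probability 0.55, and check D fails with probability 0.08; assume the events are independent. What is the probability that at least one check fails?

0.6536476

Independence gives P(none) = ∏(1 − pᵢ).
P(none) = (1 − 0.11) × (1 − 0.06) × (1 − 0.55) × (1 − 0.08) = 0.89 × 0.94 × 0.45 × 0.92 = 0.3463524
P(at least one) = 1 − 0.3463524 = 0.6536476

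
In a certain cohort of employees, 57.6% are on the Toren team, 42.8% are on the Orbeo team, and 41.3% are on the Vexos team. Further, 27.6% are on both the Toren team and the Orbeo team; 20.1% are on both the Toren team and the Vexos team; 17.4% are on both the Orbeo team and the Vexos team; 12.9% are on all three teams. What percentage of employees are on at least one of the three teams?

Using inclusion–exclusion:
P(≥1) = 57.6 + 42.8 + 41.3 − 27.6 − 20.1 − 17.4 + 12.9 = 89.5%

89.5%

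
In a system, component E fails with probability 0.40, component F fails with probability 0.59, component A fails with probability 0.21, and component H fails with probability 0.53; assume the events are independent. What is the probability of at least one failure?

0.9086602

P(none) = (1 − 0.40) × (1 − 0.59) × (1 − 0.21) × (1 − 0.53) = 0.60 × 0.41 × 0.79 × 0.47 = 0.0913398
P(at least one) = 1 − 0.0913398 = 0.9086602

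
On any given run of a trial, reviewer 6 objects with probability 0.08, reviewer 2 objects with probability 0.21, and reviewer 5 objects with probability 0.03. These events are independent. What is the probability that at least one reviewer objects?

Independence gives P(none) = ∏(1 − pᵢ).
P(none) = (1 − 0.08) × (1 − 0.21) × (1 − 0.03) = 0.92 × 0.79 × 0.97 = 0.704996
P(at least one) = 1 − 0.704996 = 0.295004

0.295004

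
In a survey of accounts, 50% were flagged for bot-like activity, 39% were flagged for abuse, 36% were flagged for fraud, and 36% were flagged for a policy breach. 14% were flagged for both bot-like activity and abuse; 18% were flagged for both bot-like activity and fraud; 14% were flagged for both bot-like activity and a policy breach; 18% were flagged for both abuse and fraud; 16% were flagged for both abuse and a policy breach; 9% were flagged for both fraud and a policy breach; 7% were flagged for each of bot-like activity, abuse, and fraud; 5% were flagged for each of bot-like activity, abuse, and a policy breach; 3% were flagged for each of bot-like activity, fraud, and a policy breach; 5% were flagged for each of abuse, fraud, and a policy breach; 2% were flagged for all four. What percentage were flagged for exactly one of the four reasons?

35%

Using the inclusion–exclusion count for exactly one event:
P(exactly one) = 50 + 39 + 36 + 36 − 2·14 − 2·18 − 2·14 − 2·18 − 2·16 − 2·9 + 3·7 + 3·5 + 3·3 + 3·5 − 4·2 = 35%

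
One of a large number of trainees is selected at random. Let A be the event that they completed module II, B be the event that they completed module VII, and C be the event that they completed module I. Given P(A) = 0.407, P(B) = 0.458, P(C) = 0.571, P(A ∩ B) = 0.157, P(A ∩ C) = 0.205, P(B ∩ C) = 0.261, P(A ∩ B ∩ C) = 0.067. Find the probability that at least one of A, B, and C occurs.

0.880

P(A ∪ B ∪ C) = 0.407 + 0.458 + 0.571 − 0.157 − 0.205 − 0.261 + 0.067 = 0.880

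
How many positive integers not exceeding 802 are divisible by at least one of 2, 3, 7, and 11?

594

⌊802/2⌋ + ⌊802/3⌋ + ⌊802/7⌋ + ⌊802/11⌋ − ⌊802/6⌋ − ⌊802/14⌋ − ⌊802/22⌋ − ⌊802/21⌋ − ⌊802/33⌋ − ⌊802/77⌋ + ⌊802/42⌋ + ⌊802/66⌋ + ⌊802/154⌋ + ⌊802/231⌋ − ⌊802/462⌋ = 401 + 267 + 114 + 72 − 133 − 57 − 36 − 38 − 24 − 10 + 19 + 12 + 5 + 3 − 1 = 594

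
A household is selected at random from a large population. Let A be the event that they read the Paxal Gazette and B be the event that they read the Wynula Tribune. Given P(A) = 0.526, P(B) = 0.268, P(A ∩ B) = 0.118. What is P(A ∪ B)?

P(A ∪ B) = 0.526 + 0.268 − 0.118 = 0.676

0.676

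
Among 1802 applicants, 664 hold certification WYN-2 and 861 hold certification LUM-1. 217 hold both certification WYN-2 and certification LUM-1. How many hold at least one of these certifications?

1308

Apply inclusion-exclusion:
N(≥1) = 664 + 861 − 217 = 1308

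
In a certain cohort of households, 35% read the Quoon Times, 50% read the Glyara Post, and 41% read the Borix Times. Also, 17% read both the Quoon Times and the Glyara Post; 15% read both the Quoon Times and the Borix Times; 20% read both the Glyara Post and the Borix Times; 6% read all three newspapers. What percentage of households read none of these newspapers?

Using inclusion–exclusion:
P(≥1) = 35 + 50 + 41 − 17 − 15 − 20 + 6 = 80%
P(none) = 100% − 80% = 20%

20%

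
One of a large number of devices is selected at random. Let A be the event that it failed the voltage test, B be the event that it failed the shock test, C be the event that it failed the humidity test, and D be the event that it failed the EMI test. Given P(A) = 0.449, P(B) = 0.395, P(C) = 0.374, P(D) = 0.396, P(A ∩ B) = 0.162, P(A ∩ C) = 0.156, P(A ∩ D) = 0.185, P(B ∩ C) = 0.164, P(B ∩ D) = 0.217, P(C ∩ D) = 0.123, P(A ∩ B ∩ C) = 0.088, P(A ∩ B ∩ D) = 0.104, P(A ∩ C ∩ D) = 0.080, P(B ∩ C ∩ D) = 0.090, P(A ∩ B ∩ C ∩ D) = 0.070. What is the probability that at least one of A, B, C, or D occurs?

By inclusion-exclusion,
P(A ∪ B ∪ C ∪ D) = 0.449 + 0.395 + 0.374 + 0.396 − 0.162 − 0.156 − 0.185 − 0.164 − 0.217 − 0.123 + 0.088 + 0.104 + 0.080 + 0.090 − 0.070 = 0.899

0.899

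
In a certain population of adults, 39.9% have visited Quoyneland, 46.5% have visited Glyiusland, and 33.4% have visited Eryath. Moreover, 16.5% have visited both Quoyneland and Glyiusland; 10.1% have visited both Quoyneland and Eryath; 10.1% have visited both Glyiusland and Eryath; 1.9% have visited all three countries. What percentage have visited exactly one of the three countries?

52.1%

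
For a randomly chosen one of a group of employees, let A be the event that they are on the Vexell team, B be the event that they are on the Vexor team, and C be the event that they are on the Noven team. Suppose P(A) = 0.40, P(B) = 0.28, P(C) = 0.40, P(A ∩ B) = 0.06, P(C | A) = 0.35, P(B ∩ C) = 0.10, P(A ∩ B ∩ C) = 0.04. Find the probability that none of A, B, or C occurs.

P(A ∩ C) = P(A)·P(C|A) = 0.40 × 0.35 = 0.14
P(A ∪ B ∪ C) = 0.40 + 0.28 + 0.40 − 0.06 − 0.14 − 0.10 + 0.04 = 0.82
P(none) = 1 − 0.82 = 0.18

0.18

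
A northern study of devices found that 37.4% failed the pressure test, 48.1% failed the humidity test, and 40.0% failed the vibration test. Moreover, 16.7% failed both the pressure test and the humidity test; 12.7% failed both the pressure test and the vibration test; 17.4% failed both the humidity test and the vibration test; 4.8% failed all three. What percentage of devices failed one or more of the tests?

Inclusion–exclusion gives
P(≥1) = 37.4 + 48.1 + 40.0 − 16.7 − 12.7 − 17.4 + 4.8 = 83.5%

83.5%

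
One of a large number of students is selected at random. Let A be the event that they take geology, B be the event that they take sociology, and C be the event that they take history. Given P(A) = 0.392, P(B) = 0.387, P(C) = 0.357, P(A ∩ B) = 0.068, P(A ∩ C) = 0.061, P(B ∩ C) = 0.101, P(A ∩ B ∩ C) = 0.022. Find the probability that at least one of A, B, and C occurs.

P(A ∪ B ∪ C) = 0.392 + 0.387 + 0.357 − 0.068 − 0.061 − 0.101 + 0.022 = 0.928

0.928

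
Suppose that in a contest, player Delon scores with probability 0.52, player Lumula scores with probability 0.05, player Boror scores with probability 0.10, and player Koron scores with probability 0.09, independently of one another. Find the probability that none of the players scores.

0.373464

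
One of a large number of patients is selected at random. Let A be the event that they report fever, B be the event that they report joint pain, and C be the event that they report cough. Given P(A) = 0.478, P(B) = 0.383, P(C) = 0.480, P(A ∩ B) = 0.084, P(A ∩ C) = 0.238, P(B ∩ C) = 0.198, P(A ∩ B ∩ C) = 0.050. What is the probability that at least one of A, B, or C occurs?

0.871

P(A ∪ B ∪ C) = 0.478 + 0.383 + 0.480 − 0.084 − 0.238 − 0.198 + 0.050 = 0.871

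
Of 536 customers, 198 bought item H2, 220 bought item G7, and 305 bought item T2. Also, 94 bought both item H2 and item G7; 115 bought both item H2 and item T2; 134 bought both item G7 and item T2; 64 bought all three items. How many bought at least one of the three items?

N(≥1) = 198 + 220 + 305 − 94 − 115 − 134 + 64 = 444

444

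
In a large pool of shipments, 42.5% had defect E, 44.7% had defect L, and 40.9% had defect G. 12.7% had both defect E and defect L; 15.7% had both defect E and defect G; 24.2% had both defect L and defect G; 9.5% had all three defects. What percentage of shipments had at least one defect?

85.0%

By inclusion–exclusion:
P(≥1) = 42.5 + 44.7 + 40.9 − 12.7 − 15.7 − 24.2 + 9.5 = 85.0%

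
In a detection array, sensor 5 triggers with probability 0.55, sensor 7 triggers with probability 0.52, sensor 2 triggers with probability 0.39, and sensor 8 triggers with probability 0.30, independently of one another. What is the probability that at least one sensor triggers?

P(none) = (1 − 0.55) × (1 − 0.52) × (1 − 0.39) × (1 − 0.30) = 0.45 × 0.48 × 0.61 × 0.70 = 0.092232
P(at least one) = 1 − 0.092232 = 0.907768

0.907768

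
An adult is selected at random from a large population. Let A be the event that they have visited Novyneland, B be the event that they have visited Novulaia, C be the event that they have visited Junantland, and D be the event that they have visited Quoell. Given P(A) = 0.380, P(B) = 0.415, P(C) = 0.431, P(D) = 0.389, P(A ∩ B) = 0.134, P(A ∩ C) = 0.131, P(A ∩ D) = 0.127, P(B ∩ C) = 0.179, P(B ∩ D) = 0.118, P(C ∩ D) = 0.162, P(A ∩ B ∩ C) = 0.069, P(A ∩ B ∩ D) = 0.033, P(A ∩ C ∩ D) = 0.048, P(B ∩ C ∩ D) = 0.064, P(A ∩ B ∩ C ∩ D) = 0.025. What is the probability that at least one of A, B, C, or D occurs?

P(A ∪ B ∪ C ∪ D) = 0.380 + 0.415 + 0.431 + 0.389 − 0.134 − 0.131 − 0.127 − 0.179 − 0.118 − 0.162 + 0.069 + 0.033 + 0.048 + 0.064 − 0.025 = 0.953

0.953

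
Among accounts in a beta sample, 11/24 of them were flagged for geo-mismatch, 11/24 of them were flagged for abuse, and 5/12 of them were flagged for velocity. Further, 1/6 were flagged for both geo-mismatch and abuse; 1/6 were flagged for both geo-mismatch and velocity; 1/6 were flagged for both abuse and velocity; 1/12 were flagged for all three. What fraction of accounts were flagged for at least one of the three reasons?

P(≥1) = 11/24 + 11/24 + 5/12 − 1/6 − 1/6 − 1/6 + 1/12 = 11/12

11/12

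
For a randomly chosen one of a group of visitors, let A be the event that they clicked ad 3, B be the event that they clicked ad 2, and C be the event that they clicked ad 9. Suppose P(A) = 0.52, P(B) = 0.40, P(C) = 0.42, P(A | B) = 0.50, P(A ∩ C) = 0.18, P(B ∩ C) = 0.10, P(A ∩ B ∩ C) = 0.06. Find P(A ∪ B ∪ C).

0.92

P(A ∩ B) = P(B)·P(A|B) = 0.40 × 0.50 = 0.20
By inclusion-exclusion,
P(A ∪ B ∪ C) = 0.52 + 0.40 + 0.42 − 0.20 − 0.18 − 0.10 + 0.06 = 0.92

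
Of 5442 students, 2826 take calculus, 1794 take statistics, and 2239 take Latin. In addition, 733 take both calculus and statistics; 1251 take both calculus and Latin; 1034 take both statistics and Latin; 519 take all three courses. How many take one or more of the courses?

By inclusion-exclusion,
|union| = 2826 + 1794 + 2239 − 733 − 1251 − 1034 + 519 = 4360

4360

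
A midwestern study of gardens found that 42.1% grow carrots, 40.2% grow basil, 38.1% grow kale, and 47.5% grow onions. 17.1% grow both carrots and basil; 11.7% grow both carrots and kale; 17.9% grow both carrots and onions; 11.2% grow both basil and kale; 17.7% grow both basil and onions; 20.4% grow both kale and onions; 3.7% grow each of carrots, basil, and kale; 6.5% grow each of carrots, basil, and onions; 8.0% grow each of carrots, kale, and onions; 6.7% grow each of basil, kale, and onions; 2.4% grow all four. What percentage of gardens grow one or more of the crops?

By inclusion–exclusion:
P(≥1) = 42.1 + 40.2 + 38.1 + 47.5 − 17.1 − 11.7 − 17.9 − 11.2 − 17.7 − 20.4 + 3.7 + 6.5 + 8.0 + 6.7 − 2.4 = 94.4%

94.4%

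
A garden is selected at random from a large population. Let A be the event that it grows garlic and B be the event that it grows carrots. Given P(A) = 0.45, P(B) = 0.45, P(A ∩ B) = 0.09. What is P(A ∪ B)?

0.81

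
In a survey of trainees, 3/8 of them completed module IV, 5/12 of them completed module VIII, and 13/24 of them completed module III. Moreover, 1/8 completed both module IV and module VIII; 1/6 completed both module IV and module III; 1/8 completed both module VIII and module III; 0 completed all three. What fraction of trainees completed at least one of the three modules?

Using inclusion–exclusion:
P(at least one) = 3/8 + 5/12 + 13/24 − 1/8 − 1/6 − 1/8 + 0 = 11/12

11/12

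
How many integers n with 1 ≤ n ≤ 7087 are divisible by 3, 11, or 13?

3123

By inclusion–exclusion:
2362 + 644 + 545 − 214 − 181 − 49 + 16 = 3123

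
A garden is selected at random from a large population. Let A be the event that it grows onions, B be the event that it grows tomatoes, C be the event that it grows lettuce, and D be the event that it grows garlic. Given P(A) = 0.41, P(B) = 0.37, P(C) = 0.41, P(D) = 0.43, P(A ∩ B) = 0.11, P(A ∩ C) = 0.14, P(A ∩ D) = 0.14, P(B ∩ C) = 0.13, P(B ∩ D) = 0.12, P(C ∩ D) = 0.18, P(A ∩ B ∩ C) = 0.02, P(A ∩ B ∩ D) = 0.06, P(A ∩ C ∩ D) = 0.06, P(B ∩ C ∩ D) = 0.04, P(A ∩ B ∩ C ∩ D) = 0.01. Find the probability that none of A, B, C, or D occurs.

P(A ∪ B ∪ C ∪ D) = 0.41 + 0.37 + 0.41 + 0.43 − 0.11 − 0.14 − 0.14 − 0.13 − 0.12 − 0.18 + 0.02 + 0.06 + 0.06 + 0.04 − 0.01 = 0.97
P(none) = 1 − 0.97 = 0.03

0.03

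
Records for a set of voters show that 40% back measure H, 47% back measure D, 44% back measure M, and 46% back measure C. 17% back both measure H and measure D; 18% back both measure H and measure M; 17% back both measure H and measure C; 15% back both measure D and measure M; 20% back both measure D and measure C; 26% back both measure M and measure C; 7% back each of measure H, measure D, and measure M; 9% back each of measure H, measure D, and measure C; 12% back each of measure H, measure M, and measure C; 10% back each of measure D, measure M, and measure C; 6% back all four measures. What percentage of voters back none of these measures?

P(≥1) = 40 + 47 + 44 + 46 − 17 − 18 − 17 − 15 − 20 − 26 + 7 + 9 + 12 + 10 − 6 = 96%
P(none) = 100% − 96% = 4%

4%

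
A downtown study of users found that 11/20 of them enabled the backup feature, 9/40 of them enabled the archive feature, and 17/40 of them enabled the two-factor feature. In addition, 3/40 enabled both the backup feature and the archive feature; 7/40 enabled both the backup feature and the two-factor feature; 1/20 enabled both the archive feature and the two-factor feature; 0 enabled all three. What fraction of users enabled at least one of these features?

Inclusion–exclusion gives
P(at least one) = 11/20 + 9/40 + 17/40 − 3/40 − 7/40 − 1/20 + 0 = 9/10

9/10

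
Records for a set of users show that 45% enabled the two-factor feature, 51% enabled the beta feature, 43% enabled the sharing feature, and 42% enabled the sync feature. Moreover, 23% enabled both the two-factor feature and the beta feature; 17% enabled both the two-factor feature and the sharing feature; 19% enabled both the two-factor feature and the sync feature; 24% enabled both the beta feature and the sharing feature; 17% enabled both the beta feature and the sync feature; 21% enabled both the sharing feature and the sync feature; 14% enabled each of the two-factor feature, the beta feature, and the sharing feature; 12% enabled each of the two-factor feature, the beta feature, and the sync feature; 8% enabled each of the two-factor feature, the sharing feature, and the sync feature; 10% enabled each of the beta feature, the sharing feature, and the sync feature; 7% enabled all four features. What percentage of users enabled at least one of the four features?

Apply inclusion-exclusion:
P(≥1) = 45 + 51 + 43 + 42 − 23 − 17 − 19 − 24 − 17 − 21 + 14 + 12 + 8 + 10 − 7 = 97%

97%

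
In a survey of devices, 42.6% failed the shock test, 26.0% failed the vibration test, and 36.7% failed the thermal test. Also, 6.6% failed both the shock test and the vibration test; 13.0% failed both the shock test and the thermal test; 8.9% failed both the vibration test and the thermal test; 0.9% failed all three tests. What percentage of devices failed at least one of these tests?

77.7%

By inclusion-exclusion,
P(at least one) = 42.6 + 26.0 + 36.7 − 6.6 − 13.0 − 8.9 + 0.9 = 77.7%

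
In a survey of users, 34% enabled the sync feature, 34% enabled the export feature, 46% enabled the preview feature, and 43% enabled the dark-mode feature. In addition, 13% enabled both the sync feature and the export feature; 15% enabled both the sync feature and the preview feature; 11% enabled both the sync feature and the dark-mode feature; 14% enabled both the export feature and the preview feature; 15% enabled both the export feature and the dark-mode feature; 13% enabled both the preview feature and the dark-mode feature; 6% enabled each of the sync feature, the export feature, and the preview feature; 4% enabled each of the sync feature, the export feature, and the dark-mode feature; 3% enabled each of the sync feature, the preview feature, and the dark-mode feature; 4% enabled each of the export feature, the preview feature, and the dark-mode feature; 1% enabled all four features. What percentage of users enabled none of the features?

8%

Inclusion–exclusion gives
P(at least one) = 34 + 34 + 46 + 43 − 13 − 15 − 11 − 14 − 15 − 13 + 6 + 4 + 3 + 4 − 1 = 92%
P(none) = 100% − 92% = 8%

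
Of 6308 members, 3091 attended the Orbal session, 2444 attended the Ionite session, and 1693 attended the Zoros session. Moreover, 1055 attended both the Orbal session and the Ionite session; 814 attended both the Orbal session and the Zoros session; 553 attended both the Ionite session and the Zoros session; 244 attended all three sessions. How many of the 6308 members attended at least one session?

|at least one| = 3091 + 2444 + 1693 − 1055 − 814 − 553 + 244 = 5050

5050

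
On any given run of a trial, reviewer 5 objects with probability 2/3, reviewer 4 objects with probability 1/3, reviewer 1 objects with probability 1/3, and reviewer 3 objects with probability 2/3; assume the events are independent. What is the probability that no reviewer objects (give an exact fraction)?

4/81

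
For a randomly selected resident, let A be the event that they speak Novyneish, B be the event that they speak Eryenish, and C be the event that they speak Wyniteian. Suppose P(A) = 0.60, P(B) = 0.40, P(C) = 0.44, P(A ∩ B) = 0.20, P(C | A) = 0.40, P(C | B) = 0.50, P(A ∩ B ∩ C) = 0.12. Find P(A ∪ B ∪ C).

0.92

P(A ∩ C) = P(A)·P(C|A) = 0.60 × 0.40 = 0.24
P(B ∩ C) = P(B)·P(C|B) = 0.40 × 0.50 = 0.20
P(A ∪ B ∪ C) = 0.60 + 0.40 + 0.44 − 0.20 − 0.24 − 0.20 + 0.12 = 0.92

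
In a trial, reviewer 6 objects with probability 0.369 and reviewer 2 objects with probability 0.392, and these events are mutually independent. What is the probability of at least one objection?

Independence gives P(none) = ∏(1 − pᵢ).
P(none) = (1 − 0.369) × (1 − 0.392) = 0.631 × 0.608 = 0.383648
P(at least one) = 1 − 0.383648 = 0.616352

0.616352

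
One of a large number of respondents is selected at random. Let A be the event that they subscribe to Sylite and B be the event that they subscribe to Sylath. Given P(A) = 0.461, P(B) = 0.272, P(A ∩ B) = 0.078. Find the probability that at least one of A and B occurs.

By inclusion-exclusion,
P(A ∪ B) = 0.461 + 0.272 − 0.078 = 0.655

0.655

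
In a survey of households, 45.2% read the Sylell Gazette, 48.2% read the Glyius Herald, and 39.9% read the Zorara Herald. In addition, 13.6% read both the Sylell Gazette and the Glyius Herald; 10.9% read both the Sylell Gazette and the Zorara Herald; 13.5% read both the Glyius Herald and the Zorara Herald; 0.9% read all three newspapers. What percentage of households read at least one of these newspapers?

96.2%

Inclusion–exclusion gives
P(union) = 45.2 + 48.2 + 39.9 − 13.6 − 10.9 − 13.5 + 0.9 = 96.2%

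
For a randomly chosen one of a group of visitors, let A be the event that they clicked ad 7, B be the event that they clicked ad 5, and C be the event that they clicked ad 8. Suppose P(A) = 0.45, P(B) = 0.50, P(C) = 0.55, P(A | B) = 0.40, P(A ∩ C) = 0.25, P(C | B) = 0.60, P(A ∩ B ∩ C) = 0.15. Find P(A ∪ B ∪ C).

0.90

P(A ∩ B) = P(B)·P(A|B) = 0.50 × 0.40 = 0.20
P(B ∩ C) = P(B)·P(C|B) = 0.50 × 0.60 = 0.30
P(A ∪ B ∪ C) = 0.45 + 0.50 + 0.55 − 0.20 − 0.25 − 0.30 + 0.15 = 0.90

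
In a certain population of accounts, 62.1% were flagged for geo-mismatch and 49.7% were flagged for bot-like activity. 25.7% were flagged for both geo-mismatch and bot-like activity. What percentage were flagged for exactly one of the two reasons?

60.4%

By inclusion–exclusion (exactly-one form):
P(exactly one) = 62.1 + 49.7 − 2·25.7 = 60.4%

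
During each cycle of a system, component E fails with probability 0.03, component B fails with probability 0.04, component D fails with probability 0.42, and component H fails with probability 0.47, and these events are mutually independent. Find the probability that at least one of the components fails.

P(none) = (1 − 0.03) × (1 − 0.04) × (1 − 0.42) × (1 − 0.47) = 0.97 × 0.96 × 0.58 × 0.53 = 0.28625088
P(at least one) = 1 − 0.28625088 = 0.71374912

0.71374912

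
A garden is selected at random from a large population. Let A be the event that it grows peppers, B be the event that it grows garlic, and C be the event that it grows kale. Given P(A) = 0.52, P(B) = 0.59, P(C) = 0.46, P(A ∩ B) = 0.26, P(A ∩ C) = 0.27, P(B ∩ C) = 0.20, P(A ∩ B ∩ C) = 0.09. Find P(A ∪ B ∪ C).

0.93

P(A ∪ B ∪ C) = 0.52 + 0.59 + 0.46 − 0.26 − 0.27 − 0.20 + 0.09 = 0.93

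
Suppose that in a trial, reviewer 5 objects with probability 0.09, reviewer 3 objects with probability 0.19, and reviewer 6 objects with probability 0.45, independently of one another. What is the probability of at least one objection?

0.594595

P(none) = (1 − 0.09) × (1 − 0.19) × (1 − 0.45) = 0.91 × 0.81 × 0.55 = 0.405405
P(at least one) = 1 − 0.405405 = 0.594595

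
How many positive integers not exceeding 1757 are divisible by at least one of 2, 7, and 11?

1073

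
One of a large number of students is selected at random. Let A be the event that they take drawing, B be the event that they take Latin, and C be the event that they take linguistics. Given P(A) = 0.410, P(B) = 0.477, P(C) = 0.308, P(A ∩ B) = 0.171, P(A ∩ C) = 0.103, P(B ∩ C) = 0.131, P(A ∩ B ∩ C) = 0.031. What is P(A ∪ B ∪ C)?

0.821

Inclusion–exclusion gives
P(A ∪ B ∪ C) = 0.410 + 0.477 + 0.308 − 0.171 − 0.103 − 0.131 + 0.031 = 0.821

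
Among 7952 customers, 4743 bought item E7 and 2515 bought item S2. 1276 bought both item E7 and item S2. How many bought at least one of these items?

5982

Inclusion–exclusion gives
|union| = 4743 + 2515 − 1276 = 5982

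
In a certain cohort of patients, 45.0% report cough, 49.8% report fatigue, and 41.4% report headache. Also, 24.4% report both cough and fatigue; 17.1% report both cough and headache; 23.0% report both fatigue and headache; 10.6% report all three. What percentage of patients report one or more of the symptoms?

82.3%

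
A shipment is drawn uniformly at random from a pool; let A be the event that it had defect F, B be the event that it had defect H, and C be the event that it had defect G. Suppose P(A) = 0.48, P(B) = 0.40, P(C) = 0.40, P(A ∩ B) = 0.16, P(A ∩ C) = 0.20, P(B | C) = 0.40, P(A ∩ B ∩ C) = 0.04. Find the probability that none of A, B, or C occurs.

0.20

P(B ∩ C) = P(C)·P(B|C) = 0.40 × 0.40 = 0.16
By inclusion-exclusion,
P(A ∪ B ∪ C) = 0.48 + 0.40 + 0.40 − 0.16 − 0.20 − 0.16 + 0.04 = 0.80
P(none) = 1 − 0.80 = 0.20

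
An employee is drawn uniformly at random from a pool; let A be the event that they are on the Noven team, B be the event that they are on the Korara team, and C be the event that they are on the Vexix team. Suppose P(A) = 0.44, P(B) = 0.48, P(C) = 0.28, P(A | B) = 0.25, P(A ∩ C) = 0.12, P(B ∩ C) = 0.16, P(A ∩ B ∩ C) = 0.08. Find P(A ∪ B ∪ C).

0.88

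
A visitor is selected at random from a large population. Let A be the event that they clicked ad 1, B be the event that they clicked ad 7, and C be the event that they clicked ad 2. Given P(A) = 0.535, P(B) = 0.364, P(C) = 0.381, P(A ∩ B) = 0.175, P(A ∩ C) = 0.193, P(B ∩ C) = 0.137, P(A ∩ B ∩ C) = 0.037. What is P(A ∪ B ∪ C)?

Inclusion–exclusion gives
P(A ∪ B ∪ C) = 0.535 + 0.364 + 0.381 − 0.175 − 0.193 − 0.137 + 0.037 = 0.812

0.812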